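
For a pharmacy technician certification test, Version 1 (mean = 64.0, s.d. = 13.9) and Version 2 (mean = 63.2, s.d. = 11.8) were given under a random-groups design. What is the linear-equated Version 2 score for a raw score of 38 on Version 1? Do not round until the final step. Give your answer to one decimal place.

41.1

Linear equating: y = (SD_Y/SD_X)(x − M_X) + M_Y
y = (11.8/13.9)(38 − 64.0) + 63.2
y = 0.848921 × -26.0 + 63.2 = -22.0719 + 63.2 = 41.1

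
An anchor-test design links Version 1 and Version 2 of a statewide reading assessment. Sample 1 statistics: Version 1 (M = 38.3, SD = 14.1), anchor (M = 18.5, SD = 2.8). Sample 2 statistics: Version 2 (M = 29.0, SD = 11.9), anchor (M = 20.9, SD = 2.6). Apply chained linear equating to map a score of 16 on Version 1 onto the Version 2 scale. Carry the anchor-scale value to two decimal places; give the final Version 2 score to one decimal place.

-2.3

Version 1 → anchor (Sample 1): v = (2.8/14.1)(16 − 38.3) + 18.5 = 14.07
anchor → Version 2 (Sample 2): y = (11.9/2.6)(14.07 − 20.9) + 29.0 = -2.3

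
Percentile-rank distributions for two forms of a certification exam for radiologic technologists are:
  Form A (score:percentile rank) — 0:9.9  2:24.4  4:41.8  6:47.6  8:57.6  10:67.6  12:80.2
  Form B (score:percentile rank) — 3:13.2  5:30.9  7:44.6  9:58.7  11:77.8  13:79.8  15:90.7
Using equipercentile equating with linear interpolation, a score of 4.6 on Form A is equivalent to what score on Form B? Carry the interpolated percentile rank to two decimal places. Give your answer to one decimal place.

6.8

PR of 4.6 on Form A: 41.8 + (4.6 − 4)/(6 − 4) × (47.6 − 41.8) = 43.54
On Form B, PR 43.54 falls between score 5 (PR 30.9) and 7 (PR 44.6).
Interpolate: 5 + (43.54 − 30.9)/(44.6 − 30.9) × (7 − 5) = 6.8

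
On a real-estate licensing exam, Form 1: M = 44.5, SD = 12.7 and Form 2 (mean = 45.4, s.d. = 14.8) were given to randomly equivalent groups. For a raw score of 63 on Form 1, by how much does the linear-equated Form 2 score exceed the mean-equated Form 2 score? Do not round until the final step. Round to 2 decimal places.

Mean-equated: 63 + (45.4 − 44.5) = 63.90
Linear-equated: (14.8/12.7)(63 − 44.5) + 45.4 = 66.959
Difference = 66.959 − 63.90 = 3.06

3.06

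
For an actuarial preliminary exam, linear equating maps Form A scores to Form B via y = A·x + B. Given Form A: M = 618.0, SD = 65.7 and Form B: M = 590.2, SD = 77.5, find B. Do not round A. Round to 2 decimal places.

A = SD_Y / SD_X = 77.5 / 65.7 = 1.179604
B = M_Y − A·M_X = 590.2 − 1.179604 × 618.0 = -138.80

-138.80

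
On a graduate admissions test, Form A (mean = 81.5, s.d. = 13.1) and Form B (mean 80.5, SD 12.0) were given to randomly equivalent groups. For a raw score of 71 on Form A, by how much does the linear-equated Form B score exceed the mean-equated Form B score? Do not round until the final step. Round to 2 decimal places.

Mean-equated: 71 + (80.5 − 81.5) = 70.00
Linear-equated: (12.0/13.1)(71 − 81.5) + 80.5 = 70.882
Difference = 70.882 − 70.00 = 0.88

0.88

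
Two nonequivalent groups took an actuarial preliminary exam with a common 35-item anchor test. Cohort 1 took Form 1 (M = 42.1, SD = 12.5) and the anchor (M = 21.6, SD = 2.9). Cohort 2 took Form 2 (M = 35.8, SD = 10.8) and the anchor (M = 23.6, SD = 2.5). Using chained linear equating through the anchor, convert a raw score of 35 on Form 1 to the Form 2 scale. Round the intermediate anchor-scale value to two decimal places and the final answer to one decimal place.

20.0

Form 1 → anchor (Cohort 1): v = (2.9/12.5)(35 − 42.1) + 21.6 = 19.95
anchor → Form 2 (Cohort 2): y = (10.8/2.5)(19.95 − 23.6) + 35.8 = 20.0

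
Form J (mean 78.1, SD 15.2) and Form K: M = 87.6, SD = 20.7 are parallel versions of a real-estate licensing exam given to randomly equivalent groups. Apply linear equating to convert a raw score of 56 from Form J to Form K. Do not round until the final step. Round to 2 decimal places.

Linear equating: y = (SD_Y/SD_X)(x − M_X) + M_Y
y = (20.7/15.2)(56 − 78.1) + 87.6
y = 1.361842 × -22.1 + 87.6 = -30.0967 + 87.6 = 57.50

57.50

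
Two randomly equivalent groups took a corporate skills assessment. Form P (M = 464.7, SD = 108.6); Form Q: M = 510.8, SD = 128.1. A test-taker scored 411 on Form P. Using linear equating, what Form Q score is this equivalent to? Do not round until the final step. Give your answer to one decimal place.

Linear equating: y = (SD_Y/SD_X)(x − M_X) + M_Y
y = (128.1/108.6)(411 − 464.7) + 510.8
y = 1.179558 × -53.7 + 510.8 = -63.3423 + 510.8 = 447.5

447.5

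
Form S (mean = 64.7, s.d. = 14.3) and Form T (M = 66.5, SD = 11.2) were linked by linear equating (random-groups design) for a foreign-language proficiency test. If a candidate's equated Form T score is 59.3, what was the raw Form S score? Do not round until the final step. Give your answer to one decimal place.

55.5

Invert y = (SD_Y/SD_X)(x − M_X) + M_Y:
x = (SD_X/SD_Y)(y − M_Y) + M_X = (14.3/11.2)(59.3 − 66.5) + 64.7
x = 1.276786 × -7.200 + 64.7 = 55.5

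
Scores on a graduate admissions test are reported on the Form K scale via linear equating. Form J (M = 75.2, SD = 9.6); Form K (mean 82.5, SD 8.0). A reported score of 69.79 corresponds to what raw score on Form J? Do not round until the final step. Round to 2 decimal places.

Invert y = (SD_Y/SD_X)(x − M_X) + M_Y:
x = (SD_X/SD_Y)(y − M_Y) + M_X = (9.6/8.0)(69.79 − 82.5) + 75.2
x = 1.200000 × -12.710 + 75.2 = 59.95

59.95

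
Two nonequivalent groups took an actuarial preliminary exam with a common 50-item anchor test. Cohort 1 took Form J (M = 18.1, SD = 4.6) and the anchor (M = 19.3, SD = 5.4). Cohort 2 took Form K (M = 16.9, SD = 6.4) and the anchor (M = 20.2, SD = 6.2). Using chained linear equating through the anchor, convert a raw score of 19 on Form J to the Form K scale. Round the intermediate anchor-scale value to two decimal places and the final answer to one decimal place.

17.1

Form J → anchor (Cohort 1): v = (5.4/4.6)(19 − 18.1) + 19.3 = 20.36
anchor → Form K (Cohort 2): y = (6.4/6.2)(20.36 − 20.2) + 16.9 = 17.1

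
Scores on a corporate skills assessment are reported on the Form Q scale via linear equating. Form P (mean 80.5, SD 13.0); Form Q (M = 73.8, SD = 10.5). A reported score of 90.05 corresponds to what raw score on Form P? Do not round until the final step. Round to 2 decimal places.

100.62

Invert y = (SD_Y/SD_X)(x − M_X) + M_Y:
x = (SD_X/SD_Y)(y − M_Y) + M_X = (13.0/10.5)(90.05 − 73.8) + 80.5
x = 1.238095 × 16.250 + 80.5 = 100.62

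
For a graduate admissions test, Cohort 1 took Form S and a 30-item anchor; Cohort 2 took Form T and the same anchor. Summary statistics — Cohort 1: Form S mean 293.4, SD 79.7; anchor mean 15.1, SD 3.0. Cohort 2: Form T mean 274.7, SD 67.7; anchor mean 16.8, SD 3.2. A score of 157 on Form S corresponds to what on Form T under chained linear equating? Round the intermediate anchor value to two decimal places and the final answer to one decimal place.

130.2

Form S → anchor (Cohort 1): v = (3.0/79.7)(157 − 293.4) + 15.1 = 9.97
anchor → Form T (Cohort 2): y = (67.7/3.2)(9.97 − 16.8) + 274.7 = 130.2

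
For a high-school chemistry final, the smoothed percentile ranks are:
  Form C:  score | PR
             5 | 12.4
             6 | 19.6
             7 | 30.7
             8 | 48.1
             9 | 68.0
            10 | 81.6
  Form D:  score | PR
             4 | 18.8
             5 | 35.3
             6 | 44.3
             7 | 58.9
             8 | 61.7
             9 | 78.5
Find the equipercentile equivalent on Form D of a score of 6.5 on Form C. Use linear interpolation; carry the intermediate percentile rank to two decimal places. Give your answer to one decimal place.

4.4

PR of 6.5 on Form C: 19.6 + (6.5 − 6)/(7 − 6) × (30.7 − 19.6) = 25.15
On Form D, PR 25.15 falls between score 4 (PR 18.8) and 5 (PR 35.3).
Interpolate: 4 + (25.15 − 18.8)/(35.3 − 18.8) × (5 − 4) = 4.4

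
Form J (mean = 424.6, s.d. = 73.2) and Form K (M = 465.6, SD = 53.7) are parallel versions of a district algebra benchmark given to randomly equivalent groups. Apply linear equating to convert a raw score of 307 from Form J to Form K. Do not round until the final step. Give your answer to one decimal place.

379.3

Linear equating: y = (SD_Y/SD_X)(x − M_X) + M_Y
y = (53.7/73.2)(307 − 424.6) + 465.6
y = 0.733607 × -117.6 + 465.6 = -86.2721 + 465.6 = 379.3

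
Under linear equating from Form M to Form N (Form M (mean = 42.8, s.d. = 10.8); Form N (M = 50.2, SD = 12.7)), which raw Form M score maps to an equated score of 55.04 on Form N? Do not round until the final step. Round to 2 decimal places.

Invert y = (SD_Y/SD_X)(x − M_X) + M_Y:
x = (SD_X/SD_Y)(y − M_Y) + M_X = (10.8/12.7)(55.04 − 50.2) + 42.8
x = 0.850394 × 4.840 + 42.8 = 46.92

46.92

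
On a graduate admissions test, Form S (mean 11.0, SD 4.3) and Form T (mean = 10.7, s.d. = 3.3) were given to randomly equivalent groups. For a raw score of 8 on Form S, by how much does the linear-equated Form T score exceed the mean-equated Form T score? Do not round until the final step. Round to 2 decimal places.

Mean-equated: 8 + (10.7 − 11.0) = 7.70
Linear-equated: (3.3/4.3)(8 − 11.0) + 10.7 = 8.398
Difference = 8.398 − 7.70 = 0.70

0.70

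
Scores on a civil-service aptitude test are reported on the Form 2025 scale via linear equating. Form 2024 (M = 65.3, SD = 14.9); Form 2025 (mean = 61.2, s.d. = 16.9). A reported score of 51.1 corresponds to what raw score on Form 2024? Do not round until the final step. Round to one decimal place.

Invert y = (SD_Y/SD_X)(x − M_X) + M_Y:
x = (SD_X/SD_Y)(y − M_Y) + M_X = (14.9/16.9)(51.1 − 61.2) + 65.3
x = 0.881657 × -10.100 + 65.3 = 56.4

56.4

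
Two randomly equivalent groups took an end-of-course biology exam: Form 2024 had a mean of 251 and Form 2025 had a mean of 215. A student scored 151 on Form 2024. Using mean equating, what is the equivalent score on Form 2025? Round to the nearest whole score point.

115

Mean equating: y = x + (M_Y − M_X) = 151 + (215 − 251) = 115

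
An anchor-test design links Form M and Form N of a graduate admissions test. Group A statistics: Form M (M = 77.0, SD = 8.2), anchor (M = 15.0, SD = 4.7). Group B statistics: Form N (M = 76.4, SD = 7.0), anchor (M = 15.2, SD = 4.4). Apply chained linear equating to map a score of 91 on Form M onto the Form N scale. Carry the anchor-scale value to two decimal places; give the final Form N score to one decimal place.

Form M → anchor (Group A): v = (4.7/8.2)(91 − 77.0) + 15.0 = 23.02
anchor → Form N (Group B): y = (7.0/4.4)(23.02 − 15.2) + 76.4 = 88.8

88.8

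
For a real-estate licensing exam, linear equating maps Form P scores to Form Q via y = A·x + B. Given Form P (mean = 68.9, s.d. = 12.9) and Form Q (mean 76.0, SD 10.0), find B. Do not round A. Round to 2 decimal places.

22.59

A = SD_Y / SD_X = 10.0 / 12.9 = 0.775194
B = M_Y − A·M_X = 76.0 − 0.775194 × 68.9 = 22.59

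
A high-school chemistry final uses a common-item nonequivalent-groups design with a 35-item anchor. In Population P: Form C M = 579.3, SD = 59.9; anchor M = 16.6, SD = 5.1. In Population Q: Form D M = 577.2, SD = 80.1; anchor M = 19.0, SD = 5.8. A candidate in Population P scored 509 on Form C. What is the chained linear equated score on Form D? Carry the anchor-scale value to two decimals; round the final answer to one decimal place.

461.3

Form C → anchor (Population P): v = (5.1/59.9)(509 − 579.3) + 16.6 = 10.61
anchor → Form D (Population Q): y = (80.1/5.8)(10.61 − 19.0) + 577.2 = 461.3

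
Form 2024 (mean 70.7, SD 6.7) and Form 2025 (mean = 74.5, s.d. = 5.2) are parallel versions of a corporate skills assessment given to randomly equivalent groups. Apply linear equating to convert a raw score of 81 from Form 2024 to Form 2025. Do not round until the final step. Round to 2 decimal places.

Linear equating: y = (SD_Y/SD_X)(x − M_X) + M_Y
y = (5.2/6.7)(81 − 70.7) + 74.5
y = 0.776119 × 10.3 + 74.5 = 7.9940 + 74.5 = 82.49

82.49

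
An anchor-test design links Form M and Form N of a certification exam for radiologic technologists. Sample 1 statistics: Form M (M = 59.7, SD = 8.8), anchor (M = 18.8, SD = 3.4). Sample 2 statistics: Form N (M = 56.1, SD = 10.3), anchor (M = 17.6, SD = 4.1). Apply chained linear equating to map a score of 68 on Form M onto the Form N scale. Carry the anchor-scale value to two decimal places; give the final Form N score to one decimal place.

67.2

Form M → anchor (Sample 1): v = (3.4/8.8)(68 − 59.7) + 18.8 = 22.01
anchor → Form N (Sample 2): y = (10.3/4.1)(22.01 − 17.6) + 56.1 = 67.2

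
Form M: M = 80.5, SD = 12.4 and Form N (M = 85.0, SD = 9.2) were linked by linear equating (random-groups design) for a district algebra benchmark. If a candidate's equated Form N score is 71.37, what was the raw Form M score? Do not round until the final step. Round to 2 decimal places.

62.13

Invert y = (SD_Y/SD_X)(x − M_X) + M_Y:
x = (SD_X/SD_Y)(y − M_Y) + M_X = (12.4/9.2)(71.37 − 85.0) + 80.5
x = 1.347826 × -13.630 + 80.5 = 62.13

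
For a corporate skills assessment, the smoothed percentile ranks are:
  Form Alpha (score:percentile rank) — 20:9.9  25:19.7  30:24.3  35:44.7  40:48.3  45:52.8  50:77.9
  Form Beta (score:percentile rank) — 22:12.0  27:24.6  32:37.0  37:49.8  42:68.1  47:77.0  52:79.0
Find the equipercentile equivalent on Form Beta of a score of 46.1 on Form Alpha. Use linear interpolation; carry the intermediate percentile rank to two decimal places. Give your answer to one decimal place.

PR of 46.1 on Form Alpha: 52.8 + (46.1 − 45)/(50 − 45) × (77.9 − 52.8) = 58.32
On Form Beta, PR 58.32 falls between score 37 (PR 49.8) and 42 (PR 68.1).
Interpolate: 37 + (58.32 − 49.8)/(68.1 − 49.8) × (42 − 37) = 39.3

39.3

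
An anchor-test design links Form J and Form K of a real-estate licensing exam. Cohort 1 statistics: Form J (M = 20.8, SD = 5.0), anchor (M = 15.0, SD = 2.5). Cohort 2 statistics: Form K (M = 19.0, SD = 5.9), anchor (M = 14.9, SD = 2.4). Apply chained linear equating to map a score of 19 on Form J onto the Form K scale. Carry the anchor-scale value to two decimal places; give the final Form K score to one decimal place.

Form J → anchor (Cohort 1): v = (2.5/5.0)(19 − 20.8) + 15.0 = 14.10
anchor → Form K (Cohort 2): y = (5.9/2.4)(14.10 − 14.9) + 19.0 = 17.0

17.0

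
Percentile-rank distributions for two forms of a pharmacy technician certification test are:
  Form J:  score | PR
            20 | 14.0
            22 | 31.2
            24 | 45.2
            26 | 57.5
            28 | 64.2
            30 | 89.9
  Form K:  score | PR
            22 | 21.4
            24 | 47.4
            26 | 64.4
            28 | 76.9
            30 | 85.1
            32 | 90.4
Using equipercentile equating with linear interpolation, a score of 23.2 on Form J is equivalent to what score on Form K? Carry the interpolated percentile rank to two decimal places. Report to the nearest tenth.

23.4

PR of 23.2 on Form J: 31.2 + (23.2 − 22)/(24 − 22) × (45.2 − 31.2) = 39.60
On Form K, PR 39.60 falls between score 22 (PR 21.4) and 24 (PR 47.4).
Interpolate: 22 + (39.60 − 21.4)/(47.4 − 21.4) × (24 − 22) = 23.4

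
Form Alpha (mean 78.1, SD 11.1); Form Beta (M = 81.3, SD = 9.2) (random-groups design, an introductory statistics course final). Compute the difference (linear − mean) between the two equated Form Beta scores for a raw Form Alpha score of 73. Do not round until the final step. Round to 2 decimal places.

Mean-equated: 73 + (81.3 − 78.1) = 76.20
Linear-equated: (9.2/11.1)(73 − 78.1) + 81.3 = 77.073
Difference = 77.073 − 76.20 = 0.87

0.87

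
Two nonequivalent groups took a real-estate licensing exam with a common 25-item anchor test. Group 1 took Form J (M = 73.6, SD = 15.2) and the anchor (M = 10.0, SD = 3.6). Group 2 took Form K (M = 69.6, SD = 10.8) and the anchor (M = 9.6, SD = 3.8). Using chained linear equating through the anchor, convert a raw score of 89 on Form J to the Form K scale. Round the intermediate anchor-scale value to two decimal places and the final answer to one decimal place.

Form J → anchor (Group 1): v = (3.6/15.2)(89 − 73.6) + 10.0 = 13.65
anchor → Form K (Group 2): y = (10.8/3.8)(13.65 − 9.6) + 69.6 = 81.1

81.1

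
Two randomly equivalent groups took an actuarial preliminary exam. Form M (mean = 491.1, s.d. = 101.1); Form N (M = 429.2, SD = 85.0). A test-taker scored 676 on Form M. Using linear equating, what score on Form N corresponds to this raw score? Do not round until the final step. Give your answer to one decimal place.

Linear equating: y = (SD_Y/SD_X)(x − M_X) + M_Y
y = (85.0/101.1)(676 − 491.1) + 429.2
y = 0.840752 × 184.9 + 429.2 = 155.4550 + 429.2 = 584.7

584.7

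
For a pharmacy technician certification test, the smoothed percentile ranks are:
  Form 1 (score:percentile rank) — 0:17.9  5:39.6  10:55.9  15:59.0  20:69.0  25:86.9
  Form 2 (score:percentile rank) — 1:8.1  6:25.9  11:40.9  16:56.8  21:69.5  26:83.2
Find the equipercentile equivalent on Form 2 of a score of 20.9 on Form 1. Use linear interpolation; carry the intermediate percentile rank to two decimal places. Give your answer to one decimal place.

22.0

PR of 20.9 on Form 1: 69.0 + (20.9 − 20)/(25 − 20) × (86.9 − 69.0) = 72.22
On Form 2, PR 72.22 falls between score 21 (PR 69.5) and 26 (PR 83.2).
Interpolate: 21 + (72.22 − 69.5)/(83.2 − 69.5) × (26 − 21) = 22.0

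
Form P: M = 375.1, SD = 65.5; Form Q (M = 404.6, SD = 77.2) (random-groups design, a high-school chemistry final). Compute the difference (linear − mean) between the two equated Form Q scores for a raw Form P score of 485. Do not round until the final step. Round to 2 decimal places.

Mean-equated: 485 + (404.6 − 375.1) = 514.50
Linear-equated: (77.2/65.5)(485 − 375.1) + 404.6 = 534.131
Difference = 534.131 − 514.50 = 19.63

19.63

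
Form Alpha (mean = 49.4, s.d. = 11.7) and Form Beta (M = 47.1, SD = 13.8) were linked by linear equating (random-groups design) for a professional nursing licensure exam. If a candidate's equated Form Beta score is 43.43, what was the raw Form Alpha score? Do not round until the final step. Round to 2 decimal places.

Invert y = (SD_Y/SD_X)(x − M_X) + M_Y:
x = (SD_X/SD_Y)(y − M_Y) + M_X = (11.7/13.8)(43.43 − 47.1) + 49.4
x = 0.847826 × -3.670 + 49.4 = 46.29

46.29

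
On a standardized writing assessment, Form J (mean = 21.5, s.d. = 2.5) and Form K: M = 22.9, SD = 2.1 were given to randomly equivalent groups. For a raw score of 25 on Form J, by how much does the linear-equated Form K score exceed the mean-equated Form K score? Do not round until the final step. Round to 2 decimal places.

Mean-equated: 25 + (22.9 − 21.5) = 26.40
Linear-equated: (2.1/2.5)(25 − 21.5) + 22.9 = 25.840
Difference = 25.840 − 26.40 = -0.56

-0.56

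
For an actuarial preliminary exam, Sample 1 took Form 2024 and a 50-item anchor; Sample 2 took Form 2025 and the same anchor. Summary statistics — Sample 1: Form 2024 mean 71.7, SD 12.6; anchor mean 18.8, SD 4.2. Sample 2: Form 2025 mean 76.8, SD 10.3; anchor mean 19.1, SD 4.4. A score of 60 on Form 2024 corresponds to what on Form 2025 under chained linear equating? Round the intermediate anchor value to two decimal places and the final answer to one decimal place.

67.0

Form 2024 → anchor (Sample 1): v = (4.2/12.6)(60 − 71.7) + 18.8 = 14.90
anchor → Form 2025 (Sample 2): y = (10.3/4.4)(14.90 − 19.1) + 76.8 = 67.0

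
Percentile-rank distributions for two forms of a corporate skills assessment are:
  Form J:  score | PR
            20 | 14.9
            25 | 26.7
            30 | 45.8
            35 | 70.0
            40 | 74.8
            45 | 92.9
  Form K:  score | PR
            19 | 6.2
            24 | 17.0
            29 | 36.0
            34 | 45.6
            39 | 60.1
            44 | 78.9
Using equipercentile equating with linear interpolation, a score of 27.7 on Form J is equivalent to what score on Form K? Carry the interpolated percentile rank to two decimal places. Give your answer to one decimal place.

PR of 27.7 on Form J: 26.7 + (27.7 − 25)/(30 − 25) × (45.8 − 26.7) = 37.01
On Form K, PR 37.01 falls between score 29 (PR 36.0) and 34 (PR 45.6).
Interpolate: 29 + (37.01 − 36.0)/(45.6 − 36.0) × (34 − 29) = 29.5

29.5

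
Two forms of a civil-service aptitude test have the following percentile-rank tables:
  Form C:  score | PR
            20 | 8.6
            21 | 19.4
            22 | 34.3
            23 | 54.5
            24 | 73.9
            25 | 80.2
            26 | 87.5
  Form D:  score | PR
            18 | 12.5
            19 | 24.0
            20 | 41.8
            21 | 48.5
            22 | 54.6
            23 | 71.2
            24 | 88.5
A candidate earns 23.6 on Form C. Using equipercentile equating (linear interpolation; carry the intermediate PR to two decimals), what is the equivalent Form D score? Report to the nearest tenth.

PR of 23.6 on Form C: 54.5 + (23.6 − 23)/(24 − 23) × (73.9 − 54.5) = 66.14
On Form D, PR 66.14 falls between score 22 (PR 54.6) and 23 (PR 71.2).
Interpolate: 22 + (66.14 − 54.6)/(71.2 − 54.6) × (23 − 22) = 22.7

22.7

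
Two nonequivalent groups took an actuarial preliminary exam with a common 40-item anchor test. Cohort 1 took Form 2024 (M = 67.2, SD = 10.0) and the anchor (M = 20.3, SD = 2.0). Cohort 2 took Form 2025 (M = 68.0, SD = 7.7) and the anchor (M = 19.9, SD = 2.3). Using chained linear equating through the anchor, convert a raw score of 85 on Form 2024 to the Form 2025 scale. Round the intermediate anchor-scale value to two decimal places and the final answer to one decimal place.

Form 2024 → anchor (Cohort 1): v = (2.0/10.0)(85 − 67.2) + 20.3 = 23.86
anchor → Form 2025 (Cohort 2): y = (7.7/2.3)(23.86 − 19.9) + 68.0 = 81.3

81.3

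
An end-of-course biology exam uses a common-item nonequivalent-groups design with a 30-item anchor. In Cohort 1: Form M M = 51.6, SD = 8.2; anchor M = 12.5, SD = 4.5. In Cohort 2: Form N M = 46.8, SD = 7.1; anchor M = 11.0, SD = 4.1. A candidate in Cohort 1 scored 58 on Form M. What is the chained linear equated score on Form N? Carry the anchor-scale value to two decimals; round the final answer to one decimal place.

Form M → anchor (Cohort 1): v = (4.5/8.2)(58 − 51.6) + 12.5 = 16.01
anchor → Form N (Cohort 2): y = (7.1/4.1)(16.01 − 11.0) + 46.8 = 55.5

55.5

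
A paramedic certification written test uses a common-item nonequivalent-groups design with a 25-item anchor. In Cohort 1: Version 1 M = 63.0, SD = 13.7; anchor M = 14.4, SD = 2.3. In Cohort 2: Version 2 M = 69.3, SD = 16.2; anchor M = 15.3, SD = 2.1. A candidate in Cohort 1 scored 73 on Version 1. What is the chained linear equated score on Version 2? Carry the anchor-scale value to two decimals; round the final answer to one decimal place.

Version 1 → anchor (Cohort 1): v = (2.3/13.7)(73 − 63.0) + 14.4 = 16.08
anchor → Version 2 (Cohort 2): y = (16.2/2.1)(16.08 − 15.3) + 69.3 = 75.3

75.3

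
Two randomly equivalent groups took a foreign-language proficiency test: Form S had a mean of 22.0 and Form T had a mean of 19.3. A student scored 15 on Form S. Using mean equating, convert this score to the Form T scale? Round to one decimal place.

12.3

Mean equating: y = x + (M_Y − M_X) = 15 + (19.3 − 22.0) = 12.3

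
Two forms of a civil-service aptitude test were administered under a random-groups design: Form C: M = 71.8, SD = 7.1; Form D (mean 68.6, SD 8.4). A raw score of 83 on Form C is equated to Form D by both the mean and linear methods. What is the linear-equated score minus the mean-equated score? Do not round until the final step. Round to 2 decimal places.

Mean-equated: 83 + (68.6 − 71.8) = 79.80
Linear-equated: (8.4/7.1)(83 − 71.8) + 68.6 = 81.851
Difference = 81.851 − 79.80 = 2.05

2.05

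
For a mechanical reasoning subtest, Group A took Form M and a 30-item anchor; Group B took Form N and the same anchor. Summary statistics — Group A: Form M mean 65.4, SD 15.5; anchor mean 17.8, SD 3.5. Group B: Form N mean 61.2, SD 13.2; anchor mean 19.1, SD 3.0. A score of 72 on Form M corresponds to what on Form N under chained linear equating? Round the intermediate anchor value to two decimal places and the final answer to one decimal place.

62.0

Form M → anchor (Group A): v = (3.5/15.5)(72 − 65.4) + 17.8 = 19.29
anchor → Form N (Group B): y = (13.2/3.0)(19.29 − 19.1) + 61.2 = 62.0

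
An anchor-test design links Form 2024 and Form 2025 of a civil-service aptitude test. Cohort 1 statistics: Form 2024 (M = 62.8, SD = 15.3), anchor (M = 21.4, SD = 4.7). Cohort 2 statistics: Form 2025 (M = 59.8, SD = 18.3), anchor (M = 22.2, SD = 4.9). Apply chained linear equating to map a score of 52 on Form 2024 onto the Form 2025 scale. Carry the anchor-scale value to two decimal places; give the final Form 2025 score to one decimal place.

Form 2024 → anchor (Cohort 1): v = (4.7/15.3)(52 − 62.8) + 21.4 = 18.08
anchor → Form 2025 (Cohort 2): y = (18.3/4.9)(18.08 − 22.2) + 59.8 = 44.4

44.4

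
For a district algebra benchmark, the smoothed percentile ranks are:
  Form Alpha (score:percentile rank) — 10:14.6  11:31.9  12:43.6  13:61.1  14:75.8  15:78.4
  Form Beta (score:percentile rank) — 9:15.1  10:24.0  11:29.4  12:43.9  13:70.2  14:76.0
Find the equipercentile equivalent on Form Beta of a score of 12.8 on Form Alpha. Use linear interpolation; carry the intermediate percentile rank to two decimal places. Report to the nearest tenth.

PR of 12.8 on Form Alpha: 43.6 + (12.8 − 12)/(13 − 12) × (61.1 − 43.6) = 57.60
On Form Beta, PR 57.60 falls between score 12 (PR 43.9) and 13 (PR 70.2).
Interpolate: 12 + (57.60 − 43.9)/(70.2 − 43.9) × (13 − 12) = 12.5

12.5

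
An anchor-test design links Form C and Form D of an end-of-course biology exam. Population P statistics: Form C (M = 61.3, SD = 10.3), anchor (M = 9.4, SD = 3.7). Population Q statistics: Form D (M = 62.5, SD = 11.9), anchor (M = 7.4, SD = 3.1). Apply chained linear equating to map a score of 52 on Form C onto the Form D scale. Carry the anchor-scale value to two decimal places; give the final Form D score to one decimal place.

Form C → anchor (Population P): v = (3.7/10.3)(52 − 61.3) + 9.4 = 6.06
anchor → Form D (Population Q): y = (11.9/3.1)(6.06 − 7.4) + 62.5 = 57.4

57.4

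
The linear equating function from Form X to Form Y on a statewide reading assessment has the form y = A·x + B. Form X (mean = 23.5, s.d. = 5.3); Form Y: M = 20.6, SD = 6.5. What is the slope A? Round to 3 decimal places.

1.226

A = SD_Y / SD_X = 6.5 / 5.3 = 1.226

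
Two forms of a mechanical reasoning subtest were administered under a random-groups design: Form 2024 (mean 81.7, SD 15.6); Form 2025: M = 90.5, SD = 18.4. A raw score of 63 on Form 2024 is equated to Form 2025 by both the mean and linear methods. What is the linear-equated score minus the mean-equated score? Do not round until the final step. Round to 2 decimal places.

-3.36

Mean-equated: 63 + (90.5 − 81.7) = 71.80
Linear-equated: (18.4/15.6)(63 − 81.7) + 90.5 = 68.444
Difference = 68.444 − 71.80 = -3.36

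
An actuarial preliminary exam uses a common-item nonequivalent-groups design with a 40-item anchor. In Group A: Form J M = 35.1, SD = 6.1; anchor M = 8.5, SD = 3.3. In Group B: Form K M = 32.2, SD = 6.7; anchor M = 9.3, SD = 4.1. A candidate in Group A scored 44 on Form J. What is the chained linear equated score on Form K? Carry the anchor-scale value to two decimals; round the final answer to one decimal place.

Form J → anchor (Group A): v = (3.3/6.1)(44 − 35.1) + 8.5 = 13.31
anchor → Form K (Group B): y = (6.7/4.1)(13.31 − 9.3) + 32.2 = 38.8

38.8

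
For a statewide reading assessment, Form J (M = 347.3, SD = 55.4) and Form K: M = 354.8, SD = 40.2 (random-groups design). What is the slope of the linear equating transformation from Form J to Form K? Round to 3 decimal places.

A = SD_Y / SD_X = 40.2 / 55.4 = 0.726

0.726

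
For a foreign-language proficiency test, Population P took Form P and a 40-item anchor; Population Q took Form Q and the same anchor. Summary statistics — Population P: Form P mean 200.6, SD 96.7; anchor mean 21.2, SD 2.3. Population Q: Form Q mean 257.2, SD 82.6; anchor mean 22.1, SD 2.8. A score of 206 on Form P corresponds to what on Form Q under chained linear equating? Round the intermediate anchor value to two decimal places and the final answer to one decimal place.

Form P → anchor (Population P): v = (2.3/96.7)(206 − 200.6) + 21.2 = 21.33
anchor → Form Q (Population Q): y = (82.6/2.8)(21.33 − 22.1) + 257.2 = 234.5

234.5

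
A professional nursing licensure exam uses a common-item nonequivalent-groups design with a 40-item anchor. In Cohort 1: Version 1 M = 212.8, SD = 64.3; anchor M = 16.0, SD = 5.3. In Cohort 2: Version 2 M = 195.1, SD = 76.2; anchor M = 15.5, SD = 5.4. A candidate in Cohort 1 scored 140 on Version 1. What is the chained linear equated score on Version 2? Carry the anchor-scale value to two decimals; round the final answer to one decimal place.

Version 1 → anchor (Cohort 1): v = (5.3/64.3)(140 − 212.8) + 16.0 = 10.00
anchor → Version 2 (Cohort 2): y = (76.2/5.4)(10.00 − 15.5) + 195.1 = 117.5

117.5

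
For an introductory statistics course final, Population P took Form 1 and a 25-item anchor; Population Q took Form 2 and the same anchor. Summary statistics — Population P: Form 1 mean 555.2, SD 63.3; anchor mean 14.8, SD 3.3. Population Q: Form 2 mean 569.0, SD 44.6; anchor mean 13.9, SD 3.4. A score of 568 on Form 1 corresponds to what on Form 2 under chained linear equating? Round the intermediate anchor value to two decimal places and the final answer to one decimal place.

589.6

Form 1 → anchor (Population P): v = (3.3/63.3)(568 − 555.2) + 14.8 = 15.47
anchor → Form 2 (Population Q): y = (44.6/3.4)(15.47 − 13.9) + 569.0 = 589.6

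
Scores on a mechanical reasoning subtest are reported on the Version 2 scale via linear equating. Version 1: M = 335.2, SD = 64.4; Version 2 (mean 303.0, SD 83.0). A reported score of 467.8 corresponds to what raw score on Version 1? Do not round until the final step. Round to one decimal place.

Invert y = (SD_Y/SD_X)(x − M_X) + M_Y:
x = (SD_X/SD_Y)(y − M_Y) + M_X = (64.4/83.0)(467.8 − 303.0) + 335.2
x = 0.775904 × 164.800 + 335.2 = 463.1

463.1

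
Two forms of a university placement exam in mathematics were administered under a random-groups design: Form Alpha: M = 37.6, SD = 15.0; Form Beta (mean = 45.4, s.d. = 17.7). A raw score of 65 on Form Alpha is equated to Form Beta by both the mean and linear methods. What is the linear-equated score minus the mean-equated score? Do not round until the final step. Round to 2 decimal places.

4.93

Mean-equated: 65 + (45.4 − 37.6) = 72.80
Linear-equated: (17.7/15.0)(65 − 37.6) + 45.4 = 77.732
Difference = 77.732 − 72.80 = 4.93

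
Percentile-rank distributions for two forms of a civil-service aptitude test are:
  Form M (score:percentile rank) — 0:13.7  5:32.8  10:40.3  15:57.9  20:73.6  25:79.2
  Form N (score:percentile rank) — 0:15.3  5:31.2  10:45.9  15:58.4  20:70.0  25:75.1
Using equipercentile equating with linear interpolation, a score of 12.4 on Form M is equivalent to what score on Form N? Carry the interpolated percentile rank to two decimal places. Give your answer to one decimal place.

PR of 12.4 on Form M: 40.3 + (12.4 − 10)/(15 − 10) × (57.9 − 40.3) = 48.75
On Form N, PR 48.75 falls between score 10 (PR 45.9) and 15 (PR 58.4).
Interpolate: 10 + (48.75 − 45.9)/(58.4 − 45.9) × (15 − 10) = 11.1

11.1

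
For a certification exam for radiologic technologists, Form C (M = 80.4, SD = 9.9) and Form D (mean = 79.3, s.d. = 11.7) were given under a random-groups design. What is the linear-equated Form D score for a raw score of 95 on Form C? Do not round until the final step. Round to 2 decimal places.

96.55

Linear equating: y = (SD_Y/SD_X)(x − M_X) + M_Y
y = (11.7/9.9)(95 − 80.4) + 79.3
y = 1.181818 × 14.6 + 79.3 = 17.2545 + 79.3 = 96.55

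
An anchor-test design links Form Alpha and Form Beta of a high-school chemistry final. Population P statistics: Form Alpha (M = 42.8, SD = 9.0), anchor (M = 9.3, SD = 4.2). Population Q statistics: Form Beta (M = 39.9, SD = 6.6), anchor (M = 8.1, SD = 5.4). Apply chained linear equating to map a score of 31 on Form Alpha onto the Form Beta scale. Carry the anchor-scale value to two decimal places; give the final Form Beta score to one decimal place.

Form Alpha → anchor (Population P): v = (4.2/9.0)(31 − 42.8) + 9.3 = 3.79
anchor → Form Beta (Population Q): y = (6.6/5.4)(3.79 − 8.1) + 39.9 = 34.6

34.6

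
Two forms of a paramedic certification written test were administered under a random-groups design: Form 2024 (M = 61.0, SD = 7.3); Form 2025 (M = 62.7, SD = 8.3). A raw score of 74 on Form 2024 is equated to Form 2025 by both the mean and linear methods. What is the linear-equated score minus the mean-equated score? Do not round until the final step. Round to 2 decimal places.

1.78

Mean-equated: 74 + (62.7 − 61.0) = 75.70
Linear-equated: (8.3/7.3)(74 − 61.0) + 62.7 = 77.481
Difference = 77.481 − 75.70 = 1.78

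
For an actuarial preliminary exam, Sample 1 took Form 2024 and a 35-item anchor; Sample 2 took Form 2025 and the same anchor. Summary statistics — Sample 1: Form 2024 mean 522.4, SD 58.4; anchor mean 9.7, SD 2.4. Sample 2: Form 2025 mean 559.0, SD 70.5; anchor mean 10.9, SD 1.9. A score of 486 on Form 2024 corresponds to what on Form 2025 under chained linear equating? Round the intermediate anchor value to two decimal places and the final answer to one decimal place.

Form 2024 → anchor (Sample 1): v = (2.4/58.4)(486 − 522.4) + 9.7 = 8.20
anchor → Form 2025 (Sample 2): y = (70.5/1.9)(8.20 − 10.9) + 559.0 = 458.8

458.8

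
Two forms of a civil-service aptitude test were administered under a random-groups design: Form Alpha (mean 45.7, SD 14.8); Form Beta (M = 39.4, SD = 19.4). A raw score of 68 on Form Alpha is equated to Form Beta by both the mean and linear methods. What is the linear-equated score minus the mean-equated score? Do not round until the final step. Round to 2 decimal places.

6.93

Mean-equated: 68 + (39.4 − 45.7) = 61.70
Linear-equated: (19.4/14.8)(68 − 45.7) + 39.4 = 68.631
Difference = 68.631 − 61.70 = 6.93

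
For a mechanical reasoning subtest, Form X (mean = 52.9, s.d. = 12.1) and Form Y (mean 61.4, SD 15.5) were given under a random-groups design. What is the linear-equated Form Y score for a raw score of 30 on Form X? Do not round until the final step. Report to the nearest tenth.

Linear equating: y = (SD_Y/SD_X)(x − M_X) + M_Y
y = (15.5/12.1)(30 − 52.9) + 61.4
y = 1.280992 × -22.9 + 61.4 = -29.3347 + 61.4 = 32.1

32.1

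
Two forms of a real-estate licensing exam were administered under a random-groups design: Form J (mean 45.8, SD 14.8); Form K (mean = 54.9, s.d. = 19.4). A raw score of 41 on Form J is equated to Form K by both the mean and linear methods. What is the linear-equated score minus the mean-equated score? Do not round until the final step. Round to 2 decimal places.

-1.49

Mean-equated: 41 + (54.9 − 45.8) = 50.10
Linear-equated: (19.4/14.8)(41 − 45.8) + 54.9 = 48.608
Difference = 48.608 − 50.10 = -1.49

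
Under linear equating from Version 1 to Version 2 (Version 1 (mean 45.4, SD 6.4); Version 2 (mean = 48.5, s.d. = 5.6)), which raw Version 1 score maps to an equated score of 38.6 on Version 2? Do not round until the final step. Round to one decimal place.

34.1

Invert y = (SD_Y/SD_X)(x − M_X) + M_Y:
x = (SD_X/SD_Y)(y − M_Y) + M_X = (6.4/5.6)(38.6 − 48.5) + 45.4
x = 1.142857 × -9.900 + 45.4 = 34.1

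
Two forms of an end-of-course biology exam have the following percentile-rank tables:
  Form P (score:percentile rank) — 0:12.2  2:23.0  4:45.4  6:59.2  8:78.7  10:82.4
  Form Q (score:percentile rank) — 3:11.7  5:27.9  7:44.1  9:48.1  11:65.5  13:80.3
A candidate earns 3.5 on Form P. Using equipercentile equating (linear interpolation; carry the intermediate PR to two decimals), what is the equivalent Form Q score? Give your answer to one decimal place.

PR of 3.5 on Form P: 23.0 + (3.5 − 2)/(4 − 2) × (45.4 − 23.0) = 39.80
On Form Q, PR 39.80 falls between score 5 (PR 27.9) and 7 (PR 44.1).
Interpolate: 5 + (39.80 − 27.9)/(44.1 − 27.9) × (7 − 5) = 6.5

6.5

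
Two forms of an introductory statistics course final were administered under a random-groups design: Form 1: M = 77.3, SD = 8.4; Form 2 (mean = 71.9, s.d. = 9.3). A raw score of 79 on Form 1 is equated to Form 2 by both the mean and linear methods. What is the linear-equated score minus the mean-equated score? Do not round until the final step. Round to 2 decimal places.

Mean-equated: 79 + (71.9 − 77.3) = 73.60
Linear-equated: (9.3/8.4)(79 − 77.3) + 71.9 = 73.782
Difference = 73.782 − 73.60 = 0.18

0.18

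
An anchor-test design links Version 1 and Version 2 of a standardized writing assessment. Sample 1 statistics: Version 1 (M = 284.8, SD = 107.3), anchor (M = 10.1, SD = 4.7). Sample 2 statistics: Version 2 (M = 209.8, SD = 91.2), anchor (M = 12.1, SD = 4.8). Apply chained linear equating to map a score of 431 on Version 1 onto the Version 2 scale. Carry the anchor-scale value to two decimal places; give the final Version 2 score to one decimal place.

293.4

Version 1 → anchor (Sample 1): v = (4.7/107.3)(431 − 284.8) + 10.1 = 16.50
anchor → Version 2 (Sample 2): y = (91.2/4.8)(16.50 − 12.1) + 209.8 = 293.4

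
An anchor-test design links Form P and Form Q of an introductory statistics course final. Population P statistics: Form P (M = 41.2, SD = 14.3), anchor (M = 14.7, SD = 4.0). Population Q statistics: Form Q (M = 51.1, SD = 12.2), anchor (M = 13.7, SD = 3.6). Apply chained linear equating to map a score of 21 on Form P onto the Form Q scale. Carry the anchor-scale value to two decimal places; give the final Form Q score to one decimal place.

35.3

Form P → anchor (Population P): v = (4.0/14.3)(21 − 41.2) + 14.7 = 9.05
anchor → Form Q (Population Q): y = (12.2/3.6)(9.05 − 13.7) + 51.1 = 35.3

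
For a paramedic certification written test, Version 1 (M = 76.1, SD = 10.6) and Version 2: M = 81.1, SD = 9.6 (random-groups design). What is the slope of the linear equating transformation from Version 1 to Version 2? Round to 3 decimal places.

0.906

A = SD_Y / SD_X = 9.6 / 10.6 = 0.906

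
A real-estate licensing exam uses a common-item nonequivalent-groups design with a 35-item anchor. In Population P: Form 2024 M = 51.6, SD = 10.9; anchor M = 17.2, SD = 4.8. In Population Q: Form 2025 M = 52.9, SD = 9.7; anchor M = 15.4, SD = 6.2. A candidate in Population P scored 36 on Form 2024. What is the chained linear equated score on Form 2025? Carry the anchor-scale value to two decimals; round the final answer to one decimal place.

Form 2024 → anchor (Population P): v = (4.8/10.9)(36 − 51.6) + 17.2 = 10.33
anchor → Form 2025 (Population Q): y = (9.7/6.2)(10.33 − 15.4) + 52.9 = 45.0

45.0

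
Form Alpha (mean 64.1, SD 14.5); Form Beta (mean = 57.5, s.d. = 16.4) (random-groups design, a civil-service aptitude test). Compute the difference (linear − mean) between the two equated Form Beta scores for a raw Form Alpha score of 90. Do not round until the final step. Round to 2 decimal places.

3.39

Mean-equated: 90 + (57.5 − 64.1) = 83.40
Linear-equated: (16.4/14.5)(90 − 64.1) + 57.5 = 86.794
Difference = 86.794 − 83.40 = 3.39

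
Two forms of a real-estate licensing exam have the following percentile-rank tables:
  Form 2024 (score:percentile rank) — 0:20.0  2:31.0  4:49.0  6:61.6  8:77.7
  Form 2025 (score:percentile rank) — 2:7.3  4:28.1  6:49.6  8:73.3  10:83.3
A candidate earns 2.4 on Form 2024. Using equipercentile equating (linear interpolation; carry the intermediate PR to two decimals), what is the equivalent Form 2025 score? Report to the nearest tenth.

PR of 2.4 on Form 2024: 31.0 + (2.4 − 2)/(4 − 2) × (49.0 − 31.0) = 34.60
On Form 2025, PR 34.60 falls between score 4 (PR 28.1) and 6 (PR 49.6).
Interpolate: 4 + (34.60 − 28.1)/(49.6 − 28.1) × (6 − 4) = 4.6

4.6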